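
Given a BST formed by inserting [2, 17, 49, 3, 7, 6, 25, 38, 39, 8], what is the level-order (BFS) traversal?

Tree insertion order: [2, 17, 49, 3, 7, 6, 25, 38, 39, 8]
Tree (level-order array): [2, None, 17, 3, 49, None, 7, 25, None, 6, 8, None, 38, None, None, None, None, None, 39]
BFS from the root, enqueuing left then right child of each popped node:
  queue [2] -> pop 2, enqueue [17], visited so far: [2]
  queue [17] -> pop 17, enqueue [3, 49], visited so far: [2, 17]
  queue [3, 49] -> pop 3, enqueue [7], visited so far: [2, 17, 3]
  queue [49, 7] -> pop 49, enqueue [25], visited so far: [2, 17, 3, 49]
  queue [7, 25] -> pop 7, enqueue [6, 8], visited so far: [2, 17, 3, 49, 7]
  queue [25, 6, 8] -> pop 25, enqueue [38], visited so far: [2, 17, 3, 49, 7, 25]
  queue [6, 8, 38] -> pop 6, enqueue [none], visited so far: [2, 17, 3, 49, 7, 25, 6]
  queue [8, 38] -> pop 8, enqueue [none], visited so far: [2, 17, 3, 49, 7, 25, 6, 8]
  queue [38] -> pop 38, enqueue [39], visited so far: [2, 17, 3, 49, 7, 25, 6, 8, 38]
  queue [39] -> pop 39, enqueue [none], visited so far: [2, 17, 3, 49, 7, 25, 6, 8, 38, 39]
Result: [2, 17, 3, 49, 7, 25, 6, 8, 38, 39]


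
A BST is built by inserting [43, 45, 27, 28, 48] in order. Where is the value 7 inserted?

Starting tree (level order): [43, 27, 45, None, 28, None, 48]
Insertion path: 43 -> 27
Result: insert 7 as left child of 27
Final tree (level order): [43, 27, 45, 7, 28, None, 48]


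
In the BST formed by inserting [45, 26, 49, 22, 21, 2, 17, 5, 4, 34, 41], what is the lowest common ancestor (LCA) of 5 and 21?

Tree insertion order: [45, 26, 49, 22, 21, 2, 17, 5, 4, 34, 41]
Tree (level-order array): [45, 26, 49, 22, 34, None, None, 21, None, None, 41, 2, None, None, None, None, 17, 5, None, 4]
In a BST, the LCA of p=5, q=21 is the first node v on the
root-to-leaf path with p <= v <= q (go left if both < v, right if both > v).
Walk from root:
  at 45: both 5 and 21 < 45, go left
  at 26: both 5 and 21 < 26, go left
  at 22: both 5 and 21 < 22, go left
  at 21: 5 <= 21 <= 21, this is the LCA
LCA = 21


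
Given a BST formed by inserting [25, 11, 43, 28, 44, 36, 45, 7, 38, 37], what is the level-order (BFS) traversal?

Tree insertion order: [25, 11, 43, 28, 44, 36, 45, 7, 38, 37]
Tree (level-order array): [25, 11, 43, 7, None, 28, 44, None, None, None, 36, None, 45, None, 38, None, None, 37]
BFS from the root, enqueuing left then right child of each popped node:
  queue [25] -> pop 25, enqueue [11, 43], visited so far: [25]
  queue [11, 43] -> pop 11, enqueue [7], visited so far: [25, 11]
  queue [43, 7] -> pop 43, enqueue [28, 44], visited so far: [25, 11, 43]
  queue [7, 28, 44] -> pop 7, enqueue [none], visited so far: [25, 11, 43, 7]
  queue [28, 44] -> pop 28, enqueue [36], visited so far: [25, 11, 43, 7, 28]
  queue [44, 36] -> pop 44, enqueue [45], visited so far: [25, 11, 43, 7, 28, 44]
  queue [36, 45] -> pop 36, enqueue [38], visited so far: [25, 11, 43, 7, 28, 44, 36]
  queue [45, 38] -> pop 45, enqueue [none], visited so far: [25, 11, 43, 7, 28, 44, 36, 45]
  queue [38] -> pop 38, enqueue [37], visited so far: [25, 11, 43, 7, 28, 44, 36, 45, 38]
  queue [37] -> pop 37, enqueue [none], visited so far: [25, 11, 43, 7, 28, 44, 36, 45, 38, 37]
Result: [25, 11, 43, 7, 28, 44, 36, 45, 38, 37]


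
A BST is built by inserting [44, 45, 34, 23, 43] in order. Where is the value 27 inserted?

Starting tree (level order): [44, 34, 45, 23, 43]
Insertion path: 44 -> 34 -> 23
Result: insert 27 as right child of 23
Final tree (level order): [44, 34, 45, 23, 43, None, None, None, 27]


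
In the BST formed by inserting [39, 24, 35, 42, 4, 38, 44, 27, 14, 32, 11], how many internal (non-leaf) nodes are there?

Tree built from: [39, 24, 35, 42, 4, 38, 44, 27, 14, 32, 11]
Tree (level-order array): [39, 24, 42, 4, 35, None, 44, None, 14, 27, 38, None, None, 11, None, None, 32]
Rule: An internal node has at least one child.
Per-node child counts:
  node 39: 2 child(ren)
  node 24: 2 child(ren)
  node 4: 1 child(ren)
  node 14: 1 child(ren)
  node 11: 0 child(ren)
  node 35: 2 child(ren)
  node 27: 1 child(ren)
  node 32: 0 child(ren)
  node 38: 0 child(ren)
  node 42: 1 child(ren)
  node 44: 0 child(ren)
Matching nodes: [39, 24, 4, 14, 35, 27, 42]
Count of internal (non-leaf) nodes: 7


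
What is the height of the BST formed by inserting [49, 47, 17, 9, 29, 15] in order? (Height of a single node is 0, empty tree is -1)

Insertion order: [49, 47, 17, 9, 29, 15]
Tree (level-order array): [49, 47, None, 17, None, 9, 29, None, 15]
Compute height bottom-up (empty subtree = -1):
  height(15) = 1 + max(-1, -1) = 0
  height(9) = 1 + max(-1, 0) = 1
  height(29) = 1 + max(-1, -1) = 0
  height(17) = 1 + max(1, 0) = 2
  height(47) = 1 + max(2, -1) = 3
  height(49) = 1 + max(3, -1) = 4
Height = 4


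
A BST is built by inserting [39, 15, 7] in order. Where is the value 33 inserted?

Starting tree (level order): [39, 15, None, 7]
Insertion path: 39 -> 15
Result: insert 33 as right child of 15
Final tree (level order): [39, 15, None, 7, 33]


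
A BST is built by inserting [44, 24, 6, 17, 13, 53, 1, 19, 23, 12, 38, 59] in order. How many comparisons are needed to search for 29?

Search path for 29: 44 -> 24 -> 38
Found: False
Comparisons: 3


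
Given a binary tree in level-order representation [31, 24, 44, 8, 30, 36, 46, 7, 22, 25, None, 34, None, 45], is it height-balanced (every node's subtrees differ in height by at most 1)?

Tree (level-order array): [31, 24, 44, 8, 30, 36, 46, 7, 22, 25, None, 34, None, 45]
Definition: a tree is height-balanced if, at every node, |h(left) - h(right)| <= 1 (empty subtree has height -1).
Bottom-up per-node check:
  node 7: h_left=-1, h_right=-1, diff=0 [OK], height=0
  node 22: h_left=-1, h_right=-1, diff=0 [OK], height=0
  node 8: h_left=0, h_right=0, diff=0 [OK], height=1
  node 25: h_left=-1, h_right=-1, diff=0 [OK], height=0
  node 30: h_left=0, h_right=-1, diff=1 [OK], height=1
  node 24: h_left=1, h_right=1, diff=0 [OK], height=2
  node 34: h_left=-1, h_right=-1, diff=0 [OK], height=0
  node 36: h_left=0, h_right=-1, diff=1 [OK], height=1
  node 45: h_left=-1, h_right=-1, diff=0 [OK], height=0
  node 46: h_left=0, h_right=-1, diff=1 [OK], height=1
  node 44: h_left=1, h_right=1, diff=0 [OK], height=2
  node 31: h_left=2, h_right=2, diff=0 [OK], height=3
All nodes satisfy the balance condition.
Result: Balanced


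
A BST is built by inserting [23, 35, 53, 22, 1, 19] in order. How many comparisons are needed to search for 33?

Search path for 33: 23 -> 35
Found: False
Comparisons: 2


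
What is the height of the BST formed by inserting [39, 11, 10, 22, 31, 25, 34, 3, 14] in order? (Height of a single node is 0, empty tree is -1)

Insertion order: [39, 11, 10, 22, 31, 25, 34, 3, 14]
Tree (level-order array): [39, 11, None, 10, 22, 3, None, 14, 31, None, None, None, None, 25, 34]
Compute height bottom-up (empty subtree = -1):
  height(3) = 1 + max(-1, -1) = 0
  height(10) = 1 + max(0, -1) = 1
  height(14) = 1 + max(-1, -1) = 0
  height(25) = 1 + max(-1, -1) = 0
  height(34) = 1 + max(-1, -1) = 0
  height(31) = 1 + max(0, 0) = 1
  height(22) = 1 + max(0, 1) = 2
  height(11) = 1 + max(1, 2) = 3
  height(39) = 1 + max(3, -1) = 4
Height = 4


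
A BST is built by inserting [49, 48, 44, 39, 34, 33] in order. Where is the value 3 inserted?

Starting tree (level order): [49, 48, None, 44, None, 39, None, 34, None, 33]
Insertion path: 49 -> 48 -> 44 -> 39 -> 34 -> 33
Result: insert 3 as left child of 33
Final tree (level order): [49, 48, None, 44, None, 39, None, 34, None, 33, None, 3]


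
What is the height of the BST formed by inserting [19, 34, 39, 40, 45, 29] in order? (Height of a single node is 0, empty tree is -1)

Insertion order: [19, 34, 39, 40, 45, 29]
Tree (level-order array): [19, None, 34, 29, 39, None, None, None, 40, None, 45]
Compute height bottom-up (empty subtree = -1):
  height(29) = 1 + max(-1, -1) = 0
  height(45) = 1 + max(-1, -1) = 0
  height(40) = 1 + max(-1, 0) = 1
  height(39) = 1 + max(-1, 1) = 2
  height(34) = 1 + max(0, 2) = 3
  height(19) = 1 + max(-1, 3) = 4
Height = 4


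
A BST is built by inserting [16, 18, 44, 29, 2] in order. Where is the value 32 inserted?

Starting tree (level order): [16, 2, 18, None, None, None, 44, 29]
Insertion path: 16 -> 18 -> 44 -> 29
Result: insert 32 as right child of 29
Final tree (level order): [16, 2, 18, None, None, None, 44, 29, None, None, 32]


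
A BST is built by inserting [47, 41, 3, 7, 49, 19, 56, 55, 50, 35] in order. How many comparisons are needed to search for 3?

Search path for 3: 47 -> 41 -> 3
Found: True
Comparisons: 3


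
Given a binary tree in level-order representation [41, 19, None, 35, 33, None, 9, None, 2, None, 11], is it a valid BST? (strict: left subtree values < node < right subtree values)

Level-order array: [41, 19, None, 35, 33, None, 9, None, 2, None, 11]
Validate using subtree bounds (lo, hi): at each node, require lo < value < hi,
then recurse left with hi=value and right with lo=value.
Preorder trace (stopping at first violation):
  at node 41 with bounds (-inf, +inf): OK
  at node 19 with bounds (-inf, 41): OK
  at node 35 with bounds (-inf, 19): VIOLATION
Node 35 violates its bound: not (-inf < 35 < 19).
Result: Not a valid BST


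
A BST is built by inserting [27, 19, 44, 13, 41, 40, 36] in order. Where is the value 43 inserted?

Starting tree (level order): [27, 19, 44, 13, None, 41, None, None, None, 40, None, 36]
Insertion path: 27 -> 44 -> 41
Result: insert 43 as right child of 41
Final tree (level order): [27, 19, 44, 13, None, 41, None, None, None, 40, 43, 36]


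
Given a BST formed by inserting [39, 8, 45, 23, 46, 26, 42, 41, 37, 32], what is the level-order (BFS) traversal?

Tree insertion order: [39, 8, 45, 23, 46, 26, 42, 41, 37, 32]
Tree (level-order array): [39, 8, 45, None, 23, 42, 46, None, 26, 41, None, None, None, None, 37, None, None, 32]
BFS from the root, enqueuing left then right child of each popped node:
  queue [39] -> pop 39, enqueue [8, 45], visited so far: [39]
  queue [8, 45] -> pop 8, enqueue [23], visited so far: [39, 8]
  queue [45, 23] -> pop 45, enqueue [42, 46], visited so far: [39, 8, 45]
  queue [23, 42, 46] -> pop 23, enqueue [26], visited so far: [39, 8, 45, 23]
  queue [42, 46, 26] -> pop 42, enqueue [41], visited so far: [39, 8, 45, 23, 42]
  queue [46, 26, 41] -> pop 46, enqueue [none], visited so far: [39, 8, 45, 23, 42, 46]
  queue [26, 41] -> pop 26, enqueue [37], visited so far: [39, 8, 45, 23, 42, 46, 26]
  queue [41, 37] -> pop 41, enqueue [none], visited so far: [39, 8, 45, 23, 42, 46, 26, 41]
  queue [37] -> pop 37, enqueue [32], visited so far: [39, 8, 45, 23, 42, 46, 26, 41, 37]
  queue [32] -> pop 32, enqueue [none], visited so far: [39, 8, 45, 23, 42, 46, 26, 41, 37, 32]
Result: [39, 8, 45, 23, 42, 46, 26, 41, 37, 32]


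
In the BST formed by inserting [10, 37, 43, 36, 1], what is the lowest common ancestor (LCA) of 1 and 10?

Tree insertion order: [10, 37, 43, 36, 1]
Tree (level-order array): [10, 1, 37, None, None, 36, 43]
In a BST, the LCA of p=1, q=10 is the first node v on the
root-to-leaf path with p <= v <= q (go left if both < v, right if both > v).
Walk from root:
  at 10: 1 <= 10 <= 10, this is the LCA
LCA = 10


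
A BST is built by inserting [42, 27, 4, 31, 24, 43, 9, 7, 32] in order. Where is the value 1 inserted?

Starting tree (level order): [42, 27, 43, 4, 31, None, None, None, 24, None, 32, 9, None, None, None, 7]
Insertion path: 42 -> 27 -> 4
Result: insert 1 as left child of 4
Final tree (level order): [42, 27, 43, 4, 31, None, None, 1, 24, None, 32, None, None, 9, None, None, None, 7]


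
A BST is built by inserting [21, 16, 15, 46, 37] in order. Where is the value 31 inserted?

Starting tree (level order): [21, 16, 46, 15, None, 37]
Insertion path: 21 -> 46 -> 37
Result: insert 31 as left child of 37
Final tree (level order): [21, 16, 46, 15, None, 37, None, None, None, 31]


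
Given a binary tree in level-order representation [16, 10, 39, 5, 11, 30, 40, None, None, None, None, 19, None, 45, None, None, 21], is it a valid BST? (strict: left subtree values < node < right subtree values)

Level-order array: [16, 10, 39, 5, 11, 30, 40, None, None, None, None, 19, None, 45, None, None, 21]
Validate using subtree bounds (lo, hi): at each node, require lo < value < hi,
then recurse left with hi=value and right with lo=value.
Preorder trace (stopping at first violation):
  at node 16 with bounds (-inf, +inf): OK
  at node 10 with bounds (-inf, 16): OK
  at node 5 with bounds (-inf, 10): OK
  at node 11 with bounds (10, 16): OK
  at node 39 with bounds (16, +inf): OK
  at node 30 with bounds (16, 39): OK
  at node 19 with bounds (16, 30): OK
  at node 21 with bounds (19, 30): OK
  at node 40 with bounds (39, +inf): OK
  at node 45 with bounds (39, 40): VIOLATION
Node 45 violates its bound: not (39 < 45 < 40).
Result: Not a valid BST


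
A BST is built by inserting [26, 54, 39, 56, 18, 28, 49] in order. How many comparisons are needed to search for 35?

Search path for 35: 26 -> 54 -> 39 -> 28
Found: False
Comparisons: 4


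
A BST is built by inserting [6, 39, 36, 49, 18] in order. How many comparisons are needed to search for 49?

Search path for 49: 6 -> 39 -> 49
Found: True
Comparisons: 3


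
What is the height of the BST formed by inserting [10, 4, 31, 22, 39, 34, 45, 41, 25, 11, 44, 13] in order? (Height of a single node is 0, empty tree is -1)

Insertion order: [10, 4, 31, 22, 39, 34, 45, 41, 25, 11, 44, 13]
Tree (level-order array): [10, 4, 31, None, None, 22, 39, 11, 25, 34, 45, None, 13, None, None, None, None, 41, None, None, None, None, 44]
Compute height bottom-up (empty subtree = -1):
  height(4) = 1 + max(-1, -1) = 0
  height(13) = 1 + max(-1, -1) = 0
  height(11) = 1 + max(-1, 0) = 1
  height(25) = 1 + max(-1, -1) = 0
  height(22) = 1 + max(1, 0) = 2
  height(34) = 1 + max(-1, -1) = 0
  height(44) = 1 + max(-1, -1) = 0
  height(41) = 1 + max(-1, 0) = 1
  height(45) = 1 + max(1, -1) = 2
  height(39) = 1 + max(0, 2) = 3
  height(31) = 1 + max(2, 3) = 4
  height(10) = 1 + max(0, 4) = 5
Height = 5


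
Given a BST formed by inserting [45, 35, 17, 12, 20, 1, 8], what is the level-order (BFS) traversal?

Tree insertion order: [45, 35, 17, 12, 20, 1, 8]
Tree (level-order array): [45, 35, None, 17, None, 12, 20, 1, None, None, None, None, 8]
BFS from the root, enqueuing left then right child of each popped node:
  queue [45] -> pop 45, enqueue [35], visited so far: [45]
  queue [35] -> pop 35, enqueue [17], visited so far: [45, 35]
  queue [17] -> pop 17, enqueue [12, 20], visited so far: [45, 35, 17]
  queue [12, 20] -> pop 12, enqueue [1], visited so far: [45, 35, 17, 12]
  queue [20, 1] -> pop 20, enqueue [none], visited so far: [45, 35, 17, 12, 20]
  queue [1] -> pop 1, enqueue [8], visited so far: [45, 35, 17, 12, 20, 1]
  queue [8] -> pop 8, enqueue [none], visited so far: [45, 35, 17, 12, 20, 1, 8]
Result: [45, 35, 17, 12, 20, 1, 8]


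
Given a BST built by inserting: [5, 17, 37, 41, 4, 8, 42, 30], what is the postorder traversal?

Tree insertion order: [5, 17, 37, 41, 4, 8, 42, 30]
Tree (level-order array): [5, 4, 17, None, None, 8, 37, None, None, 30, 41, None, None, None, 42]
Postorder traversal: [4, 8, 30, 42, 41, 37, 17, 5]


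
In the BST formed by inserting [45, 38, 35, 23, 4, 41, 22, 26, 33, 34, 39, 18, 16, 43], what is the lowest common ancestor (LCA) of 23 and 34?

Tree insertion order: [45, 38, 35, 23, 4, 41, 22, 26, 33, 34, 39, 18, 16, 43]
Tree (level-order array): [45, 38, None, 35, 41, 23, None, 39, 43, 4, 26, None, None, None, None, None, 22, None, 33, 18, None, None, 34, 16]
In a BST, the LCA of p=23, q=34 is the first node v on the
root-to-leaf path with p <= v <= q (go left if both < v, right if both > v).
Walk from root:
  at 45: both 23 and 34 < 45, go left
  at 38: both 23 and 34 < 38, go left
  at 35: both 23 and 34 < 35, go left
  at 23: 23 <= 23 <= 34, this is the LCA
LCA = 23


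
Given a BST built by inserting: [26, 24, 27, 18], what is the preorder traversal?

Tree insertion order: [26, 24, 27, 18]
Tree (level-order array): [26, 24, 27, 18]
Preorder traversal: [26, 24, 18, 27]


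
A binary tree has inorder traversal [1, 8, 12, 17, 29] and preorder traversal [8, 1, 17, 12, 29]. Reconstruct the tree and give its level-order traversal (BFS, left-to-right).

Inorder:  [1, 8, 12, 17, 29]
Preorder: [8, 1, 17, 12, 29]
Algorithm: preorder visits root first, so consume preorder in order;
for each root, split the current inorder slice at that value into
left-subtree inorder and right-subtree inorder, then recurse.
Recursive splits:
  root=8; inorder splits into left=[1], right=[12, 17, 29]
  root=1; inorder splits into left=[], right=[]
  root=17; inorder splits into left=[12], right=[29]
  root=12; inorder splits into left=[], right=[]
  root=29; inorder splits into left=[], right=[]
Reconstructed level-order: [8, 1, 17, 12, 29]


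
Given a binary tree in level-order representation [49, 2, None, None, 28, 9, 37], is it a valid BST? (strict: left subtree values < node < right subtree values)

Level-order array: [49, 2, None, None, 28, 9, 37]
Validate using subtree bounds (lo, hi): at each node, require lo < value < hi,
then recurse left with hi=value and right with lo=value.
Preorder trace (stopping at first violation):
  at node 49 with bounds (-inf, +inf): OK
  at node 2 with bounds (-inf, 49): OK
  at node 28 with bounds (2, 49): OK
  at node 9 with bounds (2, 28): OK
  at node 37 with bounds (28, 49): OK
No violation found at any node.
Result: Valid BST


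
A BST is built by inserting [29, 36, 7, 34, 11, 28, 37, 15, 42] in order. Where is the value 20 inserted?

Starting tree (level order): [29, 7, 36, None, 11, 34, 37, None, 28, None, None, None, 42, 15]
Insertion path: 29 -> 7 -> 11 -> 28 -> 15
Result: insert 20 as right child of 15
Final tree (level order): [29, 7, 36, None, 11, 34, 37, None, 28, None, None, None, 42, 15, None, None, None, None, 20]


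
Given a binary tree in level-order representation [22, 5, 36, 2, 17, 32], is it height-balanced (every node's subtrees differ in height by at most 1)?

Tree (level-order array): [22, 5, 36, 2, 17, 32]
Definition: a tree is height-balanced if, at every node, |h(left) - h(right)| <= 1 (empty subtree has height -1).
Bottom-up per-node check:
  node 2: h_left=-1, h_right=-1, diff=0 [OK], height=0
  node 17: h_left=-1, h_right=-1, diff=0 [OK], height=0
  node 5: h_left=0, h_right=0, diff=0 [OK], height=1
  node 32: h_left=-1, h_right=-1, diff=0 [OK], height=0
  node 36: h_left=0, h_right=-1, diff=1 [OK], height=1
  node 22: h_left=1, h_right=1, diff=0 [OK], height=2
All nodes satisfy the balance condition.
Result: Balanced


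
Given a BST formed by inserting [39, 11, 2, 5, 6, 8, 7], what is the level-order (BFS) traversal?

Tree insertion order: [39, 11, 2, 5, 6, 8, 7]
Tree (level-order array): [39, 11, None, 2, None, None, 5, None, 6, None, 8, 7]
BFS from the root, enqueuing left then right child of each popped node:
  queue [39] -> pop 39, enqueue [11], visited so far: [39]
  queue [11] -> pop 11, enqueue [2], visited so far: [39, 11]
  queue [2] -> pop 2, enqueue [5], visited so far: [39, 11, 2]
  queue [5] -> pop 5, enqueue [6], visited so far: [39, 11, 2, 5]
  queue [6] -> pop 6, enqueue [8], visited so far: [39, 11, 2, 5, 6]
  queue [8] -> pop 8, enqueue [7], visited so far: [39, 11, 2, 5, 6, 8]
  queue [7] -> pop 7, enqueue [none], visited so far: [39, 11, 2, 5, 6, 8, 7]
Result: [39, 11, 2, 5, 6, 8, 7]


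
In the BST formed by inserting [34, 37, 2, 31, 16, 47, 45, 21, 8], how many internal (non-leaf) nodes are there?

Tree built from: [34, 37, 2, 31, 16, 47, 45, 21, 8]
Tree (level-order array): [34, 2, 37, None, 31, None, 47, 16, None, 45, None, 8, 21]
Rule: An internal node has at least one child.
Per-node child counts:
  node 34: 2 child(ren)
  node 2: 1 child(ren)
  node 31: 1 child(ren)
  node 16: 2 child(ren)
  node 8: 0 child(ren)
  node 21: 0 child(ren)
  node 37: 1 child(ren)
  node 47: 1 child(ren)
  node 45: 0 child(ren)
Matching nodes: [34, 2, 31, 16, 37, 47]
Count of internal (non-leaf) nodes: 6


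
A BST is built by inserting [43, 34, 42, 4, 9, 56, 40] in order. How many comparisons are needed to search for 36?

Search path for 36: 43 -> 34 -> 42 -> 40
Found: False
Comparisons: 4


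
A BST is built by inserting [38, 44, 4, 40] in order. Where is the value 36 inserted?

Starting tree (level order): [38, 4, 44, None, None, 40]
Insertion path: 38 -> 4
Result: insert 36 as right child of 4
Final tree (level order): [38, 4, 44, None, 36, 40]


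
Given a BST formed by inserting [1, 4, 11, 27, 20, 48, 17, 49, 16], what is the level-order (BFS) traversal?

Tree insertion order: [1, 4, 11, 27, 20, 48, 17, 49, 16]
Tree (level-order array): [1, None, 4, None, 11, None, 27, 20, 48, 17, None, None, 49, 16]
BFS from the root, enqueuing left then right child of each popped node:
  queue [1] -> pop 1, enqueue [4], visited so far: [1]
  queue [4] -> pop 4, enqueue [11], visited so far: [1, 4]
  queue [11] -> pop 11, enqueue [27], visited so far: [1, 4, 11]
  queue [27] -> pop 27, enqueue [20, 48], visited so far: [1, 4, 11, 27]
  queue [20, 48] -> pop 20, enqueue [17], visited so far: [1, 4, 11, 27, 20]
  queue [48, 17] -> pop 48, enqueue [49], visited so far: [1, 4, 11, 27, 20, 48]
  queue [17, 49] -> pop 17, enqueue [16], visited so far: [1, 4, 11, 27, 20, 48, 17]
  queue [49, 16] -> pop 49, enqueue [none], visited so far: [1, 4, 11, 27, 20, 48, 17, 49]
  queue [16] -> pop 16, enqueue [none], visited so far: [1, 4, 11, 27, 20, 48, 17, 49, 16]
Result: [1, 4, 11, 27, 20, 48, 17, 49, 16]


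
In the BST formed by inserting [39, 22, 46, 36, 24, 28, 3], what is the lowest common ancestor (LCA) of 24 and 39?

Tree insertion order: [39, 22, 46, 36, 24, 28, 3]
Tree (level-order array): [39, 22, 46, 3, 36, None, None, None, None, 24, None, None, 28]
In a BST, the LCA of p=24, q=39 is the first node v on the
root-to-leaf path with p <= v <= q (go left if both < v, right if both > v).
Walk from root:
  at 39: 24 <= 39 <= 39, this is the LCA
LCA = 39


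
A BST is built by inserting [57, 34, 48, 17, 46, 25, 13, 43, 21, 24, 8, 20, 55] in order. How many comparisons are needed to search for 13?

Search path for 13: 57 -> 34 -> 17 -> 13
Found: True
Comparisons: 4


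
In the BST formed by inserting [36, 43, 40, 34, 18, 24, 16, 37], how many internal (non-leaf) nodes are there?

Tree built from: [36, 43, 40, 34, 18, 24, 16, 37]
Tree (level-order array): [36, 34, 43, 18, None, 40, None, 16, 24, 37]
Rule: An internal node has at least one child.
Per-node child counts:
  node 36: 2 child(ren)
  node 34: 1 child(ren)
  node 18: 2 child(ren)
  node 16: 0 child(ren)
  node 24: 0 child(ren)
  node 43: 1 child(ren)
  node 40: 1 child(ren)
  node 37: 0 child(ren)
Matching nodes: [36, 34, 18, 43, 40]
Count of internal (non-leaf) nodes: 5


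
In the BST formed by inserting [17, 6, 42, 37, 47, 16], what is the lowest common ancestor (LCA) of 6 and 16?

Tree insertion order: [17, 6, 42, 37, 47, 16]
Tree (level-order array): [17, 6, 42, None, 16, 37, 47]
In a BST, the LCA of p=6, q=16 is the first node v on the
root-to-leaf path with p <= v <= q (go left if both < v, right if both > v).
Walk from root:
  at 17: both 6 and 16 < 17, go left
  at 6: 6 <= 6 <= 16, this is the LCA
LCA = 6


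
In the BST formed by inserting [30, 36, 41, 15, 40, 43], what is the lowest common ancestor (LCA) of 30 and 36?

Tree insertion order: [30, 36, 41, 15, 40, 43]
Tree (level-order array): [30, 15, 36, None, None, None, 41, 40, 43]
In a BST, the LCA of p=30, q=36 is the first node v on the
root-to-leaf path with p <= v <= q (go left if both < v, right if both > v).
Walk from root:
  at 30: 30 <= 30 <= 36, this is the LCA
LCA = 30


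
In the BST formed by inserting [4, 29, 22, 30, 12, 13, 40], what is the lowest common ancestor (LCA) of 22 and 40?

Tree insertion order: [4, 29, 22, 30, 12, 13, 40]
Tree (level-order array): [4, None, 29, 22, 30, 12, None, None, 40, None, 13]
In a BST, the LCA of p=22, q=40 is the first node v on the
root-to-leaf path with p <= v <= q (go left if both < v, right if both > v).
Walk from root:
  at 4: both 22 and 40 > 4, go right
  at 29: 22 <= 29 <= 40, this is the LCA
LCA = 29


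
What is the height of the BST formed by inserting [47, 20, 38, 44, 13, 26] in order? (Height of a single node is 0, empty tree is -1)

Insertion order: [47, 20, 38, 44, 13, 26]
Tree (level-order array): [47, 20, None, 13, 38, None, None, 26, 44]
Compute height bottom-up (empty subtree = -1):
  height(13) = 1 + max(-1, -1) = 0
  height(26) = 1 + max(-1, -1) = 0
  height(44) = 1 + max(-1, -1) = 0
  height(38) = 1 + max(0, 0) = 1
  height(20) = 1 + max(0, 1) = 2
  height(47) = 1 + max(2, -1) = 3
Height = 3


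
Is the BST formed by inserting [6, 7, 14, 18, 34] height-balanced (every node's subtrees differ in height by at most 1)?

Tree (level-order array): [6, None, 7, None, 14, None, 18, None, 34]
Definition: a tree is height-balanced if, at every node, |h(left) - h(right)| <= 1 (empty subtree has height -1).
Bottom-up per-node check:
  node 34: h_left=-1, h_right=-1, diff=0 [OK], height=0
  node 18: h_left=-1, h_right=0, diff=1 [OK], height=1
  node 14: h_left=-1, h_right=1, diff=2 [FAIL (|-1-1|=2 > 1)], height=2
  node 7: h_left=-1, h_right=2, diff=3 [FAIL (|-1-2|=3 > 1)], height=3
  node 6: h_left=-1, h_right=3, diff=4 [FAIL (|-1-3|=4 > 1)], height=4
Node 14 violates the condition: |-1 - 1| = 2 > 1.
Result: Not balanced


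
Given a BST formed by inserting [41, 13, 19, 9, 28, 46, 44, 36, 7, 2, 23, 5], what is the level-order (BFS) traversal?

Tree insertion order: [41, 13, 19, 9, 28, 46, 44, 36, 7, 2, 23, 5]
Tree (level-order array): [41, 13, 46, 9, 19, 44, None, 7, None, None, 28, None, None, 2, None, 23, 36, None, 5]
BFS from the root, enqueuing left then right child of each popped node:
  queue [41] -> pop 41, enqueue [13, 46], visited so far: [41]
  queue [13, 46] -> pop 13, enqueue [9, 19], visited so far: [41, 13]
  queue [46, 9, 19] -> pop 46, enqueue [44], visited so far: [41, 13, 46]
  queue [9, 19, 44] -> pop 9, enqueue [7], visited so far: [41, 13, 46, 9]
  queue [19, 44, 7] -> pop 19, enqueue [28], visited so far: [41, 13, 46, 9, 19]
  queue [44, 7, 28] -> pop 44, enqueue [none], visited so far: [41, 13, 46, 9, 19, 44]
  queue [7, 28] -> pop 7, enqueue [2], visited so far: [41, 13, 46, 9, 19, 44, 7]
  queue [28, 2] -> pop 28, enqueue [23, 36], visited so far: [41, 13, 46, 9, 19, 44, 7, 28]
  queue [2, 23, 36] -> pop 2, enqueue [5], visited so far: [41, 13, 46, 9, 19, 44, 7, 28, 2]
  queue [23, 36, 5] -> pop 23, enqueue [none], visited so far: [41, 13, 46, 9, 19, 44, 7, 28, 2, 23]
  queue [36, 5] -> pop 36, enqueue [none], visited so far: [41, 13, 46, 9, 19, 44, 7, 28, 2, 23, 36]
  queue [5] -> pop 5, enqueue [none], visited so far: [41, 13, 46, 9, 19, 44, 7, 28, 2, 23, 36, 5]
Result: [41, 13, 46, 9, 19, 44, 7, 28, 2, 23, 36, 5]


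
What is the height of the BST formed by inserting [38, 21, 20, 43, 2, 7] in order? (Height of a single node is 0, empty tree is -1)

Insertion order: [38, 21, 20, 43, 2, 7]
Tree (level-order array): [38, 21, 43, 20, None, None, None, 2, None, None, 7]
Compute height bottom-up (empty subtree = -1):
  height(7) = 1 + max(-1, -1) = 0
  height(2) = 1 + max(-1, 0) = 1
  height(20) = 1 + max(1, -1) = 2
  height(21) = 1 + max(2, -1) = 3
  height(43) = 1 + max(-1, -1) = 0
  height(38) = 1 + max(3, 0) = 4
Height = 4


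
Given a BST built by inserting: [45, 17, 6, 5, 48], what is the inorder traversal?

Tree insertion order: [45, 17, 6, 5, 48]
Tree (level-order array): [45, 17, 48, 6, None, None, None, 5]
Inorder traversal: [5, 6, 17, 45, 48]


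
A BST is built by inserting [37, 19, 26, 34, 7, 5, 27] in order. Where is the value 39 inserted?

Starting tree (level order): [37, 19, None, 7, 26, 5, None, None, 34, None, None, 27]
Insertion path: 37
Result: insert 39 as right child of 37
Final tree (level order): [37, 19, 39, 7, 26, None, None, 5, None, None, 34, None, None, 27]


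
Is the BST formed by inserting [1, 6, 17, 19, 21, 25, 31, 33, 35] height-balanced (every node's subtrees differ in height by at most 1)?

Tree (level-order array): [1, None, 6, None, 17, None, 19, None, 21, None, 25, None, 31, None, 33, None, 35]
Definition: a tree is height-balanced if, at every node, |h(left) - h(right)| <= 1 (empty subtree has height -1).
Bottom-up per-node check:
  node 35: h_left=-1, h_right=-1, diff=0 [OK], height=0
  node 33: h_left=-1, h_right=0, diff=1 [OK], height=1
  node 31: h_left=-1, h_right=1, diff=2 [FAIL (|-1-1|=2 > 1)], height=2
  node 25: h_left=-1, h_right=2, diff=3 [FAIL (|-1-2|=3 > 1)], height=3
  node 21: h_left=-1, h_right=3, diff=4 [FAIL (|-1-3|=4 > 1)], height=4
  node 19: h_left=-1, h_right=4, diff=5 [FAIL (|-1-4|=5 > 1)], height=5
  node 17: h_left=-1, h_right=5, diff=6 [FAIL (|-1-5|=6 > 1)], height=6
  node 6: h_left=-1, h_right=6, diff=7 [FAIL (|-1-6|=7 > 1)], height=7
  node 1: h_left=-1, h_right=7, diff=8 [FAIL (|-1-7|=8 > 1)], height=8
Node 31 violates the condition: |-1 - 1| = 2 > 1.
Result: Not balanced


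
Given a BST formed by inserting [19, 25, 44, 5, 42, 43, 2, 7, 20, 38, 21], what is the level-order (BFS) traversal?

Tree insertion order: [19, 25, 44, 5, 42, 43, 2, 7, 20, 38, 21]
Tree (level-order array): [19, 5, 25, 2, 7, 20, 44, None, None, None, None, None, 21, 42, None, None, None, 38, 43]
BFS from the root, enqueuing left then right child of each popped node:
  queue [19] -> pop 19, enqueue [5, 25], visited so far: [19]
  queue [5, 25] -> pop 5, enqueue [2, 7], visited so far: [19, 5]
  queue [25, 2, 7] -> pop 25, enqueue [20, 44], visited so far: [19, 5, 25]
  queue [2, 7, 20, 44] -> pop 2, enqueue [none], visited so far: [19, 5, 25, 2]
  queue [7, 20, 44] -> pop 7, enqueue [none], visited so far: [19, 5, 25, 2, 7]
  queue [20, 44] -> pop 20, enqueue [21], visited so far: [19, 5, 25, 2, 7, 20]
  queue [44, 21] -> pop 44, enqueue [42], visited so far: [19, 5, 25, 2, 7, 20, 44]
  queue [21, 42] -> pop 21, enqueue [none], visited so far: [19, 5, 25, 2, 7, 20, 44, 21]
  queue [42] -> pop 42, enqueue [38, 43], visited so far: [19, 5, 25, 2, 7, 20, 44, 21, 42]
  queue [38, 43] -> pop 38, enqueue [none], visited so far: [19, 5, 25, 2, 7, 20, 44, 21, 42, 38]
  queue [43] -> pop 43, enqueue [none], visited so far: [19, 5, 25, 2, 7, 20, 44, 21, 42, 38, 43]
Result: [19, 5, 25, 2, 7, 20, 44, 21, 42, 38, 43]


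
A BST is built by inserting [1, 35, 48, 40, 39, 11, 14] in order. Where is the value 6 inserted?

Starting tree (level order): [1, None, 35, 11, 48, None, 14, 40, None, None, None, 39]
Insertion path: 1 -> 35 -> 11
Result: insert 6 as left child of 11
Final tree (level order): [1, None, 35, 11, 48, 6, 14, 40, None, None, None, None, None, 39]


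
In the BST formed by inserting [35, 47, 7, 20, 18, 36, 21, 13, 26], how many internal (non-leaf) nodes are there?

Tree built from: [35, 47, 7, 20, 18, 36, 21, 13, 26]
Tree (level-order array): [35, 7, 47, None, 20, 36, None, 18, 21, None, None, 13, None, None, 26]
Rule: An internal node has at least one child.
Per-node child counts:
  node 35: 2 child(ren)
  node 7: 1 child(ren)
  node 20: 2 child(ren)
  node 18: 1 child(ren)
  node 13: 0 child(ren)
  node 21: 1 child(ren)
  node 26: 0 child(ren)
  node 47: 1 child(ren)
  node 36: 0 child(ren)
Matching nodes: [35, 7, 20, 18, 21, 47]
Count of internal (non-leaf) nodes: 6


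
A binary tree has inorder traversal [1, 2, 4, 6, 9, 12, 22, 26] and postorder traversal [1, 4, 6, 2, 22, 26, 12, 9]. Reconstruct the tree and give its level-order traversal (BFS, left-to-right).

Inorder:   [1, 2, 4, 6, 9, 12, 22, 26]
Postorder: [1, 4, 6, 2, 22, 26, 12, 9]
Algorithm: postorder visits root last, so walk postorder right-to-left;
each value is the root of the current inorder slice — split it at that
value, recurse on the right subtree first, then the left.
Recursive splits:
  root=9; inorder splits into left=[1, 2, 4, 6], right=[12, 22, 26]
  root=12; inorder splits into left=[], right=[22, 26]
  root=26; inorder splits into left=[22], right=[]
  root=22; inorder splits into left=[], right=[]
  root=2; inorder splits into left=[1], right=[4, 6]
  root=6; inorder splits into left=[4], right=[]
  root=4; inorder splits into left=[], right=[]
  root=1; inorder splits into left=[], right=[]
Reconstructed level-order: [9, 2, 12, 1, 6, 26, 4, 22]


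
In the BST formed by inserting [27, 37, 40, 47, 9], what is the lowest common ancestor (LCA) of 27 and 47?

Tree insertion order: [27, 37, 40, 47, 9]
Tree (level-order array): [27, 9, 37, None, None, None, 40, None, 47]
In a BST, the LCA of p=27, q=47 is the first node v on the
root-to-leaf path with p <= v <= q (go left if both < v, right if both > v).
Walk from root:
  at 27: 27 <= 27 <= 47, this is the LCA
LCA = 27


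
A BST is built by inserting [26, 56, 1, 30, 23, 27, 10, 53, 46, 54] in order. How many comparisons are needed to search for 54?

Search path for 54: 26 -> 56 -> 30 -> 53 -> 54
Found: True
Comparisons: 5


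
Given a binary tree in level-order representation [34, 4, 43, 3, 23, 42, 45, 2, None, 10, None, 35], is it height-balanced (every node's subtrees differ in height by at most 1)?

Tree (level-order array): [34, 4, 43, 3, 23, 42, 45, 2, None, 10, None, 35]
Definition: a tree is height-balanced if, at every node, |h(left) - h(right)| <= 1 (empty subtree has height -1).
Bottom-up per-node check:
  node 2: h_left=-1, h_right=-1, diff=0 [OK], height=0
  node 3: h_left=0, h_right=-1, diff=1 [OK], height=1
  node 10: h_left=-1, h_right=-1, diff=0 [OK], height=0
  node 23: h_left=0, h_right=-1, diff=1 [OK], height=1
  node 4: h_left=1, h_right=1, diff=0 [OK], height=2
  node 35: h_left=-1, h_right=-1, diff=0 [OK], height=0
  node 42: h_left=0, h_right=-1, diff=1 [OK], height=1
  node 45: h_left=-1, h_right=-1, diff=0 [OK], height=0
  node 43: h_left=1, h_right=0, diff=1 [OK], height=2
  node 34: h_left=2, h_right=2, diff=0 [OK], height=3
All nodes satisfy the balance condition.
Result: Balanced


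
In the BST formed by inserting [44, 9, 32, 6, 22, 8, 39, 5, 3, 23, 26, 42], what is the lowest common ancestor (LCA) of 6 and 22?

Tree insertion order: [44, 9, 32, 6, 22, 8, 39, 5, 3, 23, 26, 42]
Tree (level-order array): [44, 9, None, 6, 32, 5, 8, 22, 39, 3, None, None, None, None, 23, None, 42, None, None, None, 26]
In a BST, the LCA of p=6, q=22 is the first node v on the
root-to-leaf path with p <= v <= q (go left if both < v, right if both > v).
Walk from root:
  at 44: both 6 and 22 < 44, go left
  at 9: 6 <= 9 <= 22, this is the LCA
LCA = 9


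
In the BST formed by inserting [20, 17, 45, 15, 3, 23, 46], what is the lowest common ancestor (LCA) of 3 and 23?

Tree insertion order: [20, 17, 45, 15, 3, 23, 46]
Tree (level-order array): [20, 17, 45, 15, None, 23, 46, 3]
In a BST, the LCA of p=3, q=23 is the first node v on the
root-to-leaf path with p <= v <= q (go left if both < v, right if both > v).
Walk from root:
  at 20: 3 <= 20 <= 23, this is the LCA
LCA = 20


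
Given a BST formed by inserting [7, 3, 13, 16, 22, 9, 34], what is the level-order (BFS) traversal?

Tree insertion order: [7, 3, 13, 16, 22, 9, 34]
Tree (level-order array): [7, 3, 13, None, None, 9, 16, None, None, None, 22, None, 34]
BFS from the root, enqueuing left then right child of each popped node:
  queue [7] -> pop 7, enqueue [3, 13], visited so far: [7]
  queue [3, 13] -> pop 3, enqueue [none], visited so far: [7, 3]
  queue [13] -> pop 13, enqueue [9, 16], visited so far: [7, 3, 13]
  queue [9, 16] -> pop 9, enqueue [none], visited so far: [7, 3, 13, 9]
  queue [16] -> pop 16, enqueue [22], visited so far: [7, 3, 13, 9, 16]
  queue [22] -> pop 22, enqueue [34], visited so far: [7, 3, 13, 9, 16, 22]
  queue [34] -> pop 34, enqueue [none], visited so far: [7, 3, 13, 9, 16, 22, 34]
Result: [7, 3, 13, 9, 16, 22, 34]


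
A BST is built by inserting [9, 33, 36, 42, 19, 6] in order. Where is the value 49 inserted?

Starting tree (level order): [9, 6, 33, None, None, 19, 36, None, None, None, 42]
Insertion path: 9 -> 33 -> 36 -> 42
Result: insert 49 as right child of 42
Final tree (level order): [9, 6, 33, None, None, 19, 36, None, None, None, 42, None, 49]


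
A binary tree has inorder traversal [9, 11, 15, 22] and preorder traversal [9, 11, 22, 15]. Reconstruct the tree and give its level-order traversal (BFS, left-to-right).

Inorder:  [9, 11, 15, 22]
Preorder: [9, 11, 22, 15]
Algorithm: preorder visits root first, so consume preorder in order;
for each root, split the current inorder slice at that value into
left-subtree inorder and right-subtree inorder, then recurse.
Recursive splits:
  root=9; inorder splits into left=[], right=[11, 15, 22]
  root=11; inorder splits into left=[], right=[15, 22]
  root=22; inorder splits into left=[15], right=[]
  root=15; inorder splits into left=[], right=[]
Reconstructed level-order: [9, 11, 22, 15]


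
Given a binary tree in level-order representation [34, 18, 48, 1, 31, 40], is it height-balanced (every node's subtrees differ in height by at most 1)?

Tree (level-order array): [34, 18, 48, 1, 31, 40]
Definition: a tree is height-balanced if, at every node, |h(left) - h(right)| <= 1 (empty subtree has height -1).
Bottom-up per-node check:
  node 1: h_left=-1, h_right=-1, diff=0 [OK], height=0
  node 31: h_left=-1, h_right=-1, diff=0 [OK], height=0
  node 18: h_left=0, h_right=0, diff=0 [OK], height=1
  node 40: h_left=-1, h_right=-1, diff=0 [OK], height=0
  node 48: h_left=0, h_right=-1, diff=1 [OK], height=1
  node 34: h_left=1, h_right=1, diff=0 [OK], height=2
All nodes satisfy the balance condition.
Result: Balanced


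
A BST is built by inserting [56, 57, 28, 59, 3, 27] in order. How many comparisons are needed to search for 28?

Search path for 28: 56 -> 28
Found: True
Comparisons: 2


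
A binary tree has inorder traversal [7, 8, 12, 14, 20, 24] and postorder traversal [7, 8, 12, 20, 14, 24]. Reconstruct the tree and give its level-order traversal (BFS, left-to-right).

Inorder:   [7, 8, 12, 14, 20, 24]
Postorder: [7, 8, 12, 20, 14, 24]
Algorithm: postorder visits root last, so walk postorder right-to-left;
each value is the root of the current inorder slice — split it at that
value, recurse on the right subtree first, then the left.
Recursive splits:
  root=24; inorder splits into left=[7, 8, 12, 14, 20], right=[]
  root=14; inorder splits into left=[7, 8, 12], right=[20]
  root=20; inorder splits into left=[], right=[]
  root=12; inorder splits into left=[7, 8], right=[]
  root=8; inorder splits into left=[7], right=[]
  root=7; inorder splits into left=[], right=[]
Reconstructed level-order: [24, 14, 12, 20, 8, 7]


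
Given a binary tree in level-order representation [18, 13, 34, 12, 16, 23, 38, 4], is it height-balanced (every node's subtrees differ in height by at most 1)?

Tree (level-order array): [18, 13, 34, 12, 16, 23, 38, 4]
Definition: a tree is height-balanced if, at every node, |h(left) - h(right)| <= 1 (empty subtree has height -1).
Bottom-up per-node check:
  node 4: h_left=-1, h_right=-1, diff=0 [OK], height=0
  node 12: h_left=0, h_right=-1, diff=1 [OK], height=1
  node 16: h_left=-1, h_right=-1, diff=0 [OK], height=0
  node 13: h_left=1, h_right=0, diff=1 [OK], height=2
  node 23: h_left=-1, h_right=-1, diff=0 [OK], height=0
  node 38: h_left=-1, h_right=-1, diff=0 [OK], height=0
  node 34: h_left=0, h_right=0, diff=0 [OK], height=1
  node 18: h_left=2, h_right=1, diff=1 [OK], height=3
All nodes satisfy the balance condition.
Result: Balanced


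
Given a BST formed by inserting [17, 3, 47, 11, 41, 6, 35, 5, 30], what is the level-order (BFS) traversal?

Tree insertion order: [17, 3, 47, 11, 41, 6, 35, 5, 30]
Tree (level-order array): [17, 3, 47, None, 11, 41, None, 6, None, 35, None, 5, None, 30]
BFS from the root, enqueuing left then right child of each popped node:
  queue [17] -> pop 17, enqueue [3, 47], visited so far: [17]
  queue [3, 47] -> pop 3, enqueue [11], visited so far: [17, 3]
  queue [47, 11] -> pop 47, enqueue [41], visited so far: [17, 3, 47]
  queue [11, 41] -> pop 11, enqueue [6], visited so far: [17, 3, 47, 11]
  queue [41, 6] -> pop 41, enqueue [35], visited so far: [17, 3, 47, 11, 41]
  queue [6, 35] -> pop 6, enqueue [5], visited so far: [17, 3, 47, 11, 41, 6]
  queue [35, 5] -> pop 35, enqueue [30], visited so far: [17, 3, 47, 11, 41, 6, 35]
  queue [5, 30] -> pop 5, enqueue [none], visited so far: [17, 3, 47, 11, 41, 6, 35, 5]
  queue [30] -> pop 30, enqueue [none], visited so far: [17, 3, 47, 11, 41, 6, 35, 5, 30]
Result: [17, 3, 47, 11, 41, 6, 35, 5, 30]
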